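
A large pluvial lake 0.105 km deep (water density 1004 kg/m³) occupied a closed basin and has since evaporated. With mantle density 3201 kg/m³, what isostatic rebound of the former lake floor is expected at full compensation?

u = d ρ_w/ρ_m = 0.105 km × 1004/3201 = 0.0329 km.

0.0329 km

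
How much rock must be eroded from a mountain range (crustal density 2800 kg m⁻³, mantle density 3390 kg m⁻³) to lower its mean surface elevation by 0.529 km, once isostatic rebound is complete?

3.04 km

Net drop Δ = e − u = e − e ρ_c/ρ_m = e (ρ_m − ρ_c)/ρ_m.
e = Δ ρ_m/(ρ_m − ρ_c) = 0.529 km × 3390/590 = 3.04 km.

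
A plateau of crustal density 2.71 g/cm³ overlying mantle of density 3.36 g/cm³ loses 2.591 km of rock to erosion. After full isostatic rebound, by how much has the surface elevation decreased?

0.501 km

Rebound u = e ρ_c/ρ_m = 2.591 km × 2.71/3.36 = 2.09 km.
Net surface drop = e − u = 2.591 km − 2.09 km = e (ρ_m − ρ_c)/ρ_m = 0.501 km.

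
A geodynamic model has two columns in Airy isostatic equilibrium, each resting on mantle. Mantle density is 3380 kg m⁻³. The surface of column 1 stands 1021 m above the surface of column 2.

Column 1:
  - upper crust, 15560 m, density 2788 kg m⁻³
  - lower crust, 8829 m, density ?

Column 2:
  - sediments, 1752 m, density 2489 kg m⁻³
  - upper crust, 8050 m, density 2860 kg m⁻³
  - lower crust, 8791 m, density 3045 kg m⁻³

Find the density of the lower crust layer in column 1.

Take the compensation level at the base of the deeper column (depth z_c below the surface of column 1) and equate Σ ρ_i t_i down to z_c; mantle fills any gap and the z_c terms cancel.
Column 1: 15560×2788 + 8829×ρ + (z_c − 24389)×3380
Column 2: 1021×0 + 1752×2489 + 8050×2860 + 8791×3045 + (z_c − 1021 − 18593)×3380
The z_c×3380 term appears on both sides and cancels. Collect the known terms of each column as K = Σ(ρt)_known − 3380 × (depth of known layers): K_1 = 43381280 − 3380×24389 = −39053540; K_2 = 54152323 − 3380×(1021 + 18593) = −12142997.
Balance: K_1 + 8829×ρ = K_2, so ρ = (K_2 − K_1)/8829 = 26910500/8829 = 3050 kg m⁻³.

3050 kg m⁻³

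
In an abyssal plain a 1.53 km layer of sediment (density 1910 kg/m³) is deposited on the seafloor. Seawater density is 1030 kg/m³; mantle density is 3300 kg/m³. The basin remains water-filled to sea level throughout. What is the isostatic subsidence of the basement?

Submarine loading: the sediment displaces seawater, and the subsidence is in turn flooded, so s (ρ_m − ρ_w) = t (ρ_sed − ρ_w).
s = 1.53 km × (1910 − 1030) / (3300 − 1030) = 0.593 km.

0.593 km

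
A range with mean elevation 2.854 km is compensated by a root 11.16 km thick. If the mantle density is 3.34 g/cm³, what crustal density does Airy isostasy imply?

ρ_c h = (ρ_m − ρ_c) r → ρ_c (h + r) = ρ_m r → ρ_c = ρ_m r / (h + r).
ρ_c = 3.34 × 11.16 km / (2.854 km + 11.16 km) = 2.66 g/cm³.

2.66 g/cm³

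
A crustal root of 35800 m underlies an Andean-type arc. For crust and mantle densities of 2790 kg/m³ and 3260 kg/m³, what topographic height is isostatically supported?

6030 m

For local isostatic compensation: ρ_c h = (ρ_m − ρ_c) r.
h = r (ρ_m − ρ_c) / ρ_c = 35800 m × (3260 − 2790) / 2790 = 6030 m.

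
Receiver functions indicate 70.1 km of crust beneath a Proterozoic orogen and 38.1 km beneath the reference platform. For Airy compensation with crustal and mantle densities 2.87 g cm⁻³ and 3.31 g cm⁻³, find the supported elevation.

Excess crust Δ = 70.1 km − 38.1 km = 32 km, split between elevation h and root r with h + r = Δ.
Airy balance ρ_c h = (ρ_m − ρ_c) r gives r = h ρ_c/(ρ_m − ρ_c), so h (1 + ρ_c/(ρ_m − ρ_c)) = Δ, i.e. h = Δ (ρ_m − ρ_c)/ρ_m.
h = 32 km × 0.44/3.31 = 4.25 km.

4.25 km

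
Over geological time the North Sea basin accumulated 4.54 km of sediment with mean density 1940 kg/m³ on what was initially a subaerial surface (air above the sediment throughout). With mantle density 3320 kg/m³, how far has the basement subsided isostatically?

Subaerial load: s = t ρ_sed / ρ_m = 4.54 km × 1940/3320 = 2.65 km.

2.65 km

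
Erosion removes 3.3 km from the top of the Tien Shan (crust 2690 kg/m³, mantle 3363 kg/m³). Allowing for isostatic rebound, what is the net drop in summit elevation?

Rebound u = e ρ_c/ρ_m = 3.3 km × 2690/3363 = 2.64 km.
Net surface drop = e − u = 3.3 km − 2.64 km = e (ρ_m − ρ_c)/ρ_m = 0.66 km.

0.66 km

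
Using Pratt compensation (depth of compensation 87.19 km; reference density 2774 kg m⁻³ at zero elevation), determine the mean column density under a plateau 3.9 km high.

Pratt balance: ρ_ref D = ρ (D + h).
ρ = ρ_ref D/(D + h) = 2774 × 87.19 km/(87.19 km + 3.9 km) = 2660 kg m⁻³.

2660 kg m⁻³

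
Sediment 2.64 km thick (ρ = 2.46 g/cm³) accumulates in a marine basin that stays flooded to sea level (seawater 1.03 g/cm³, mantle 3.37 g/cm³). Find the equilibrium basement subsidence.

Submarine loading: the sediment displaces seawater, and the subsidence is in turn flooded, so s (ρ_m − ρ_w) = t (ρ_sed − ρ_w).
s = 2.64 km × (2.46 − 1.03) / (3.37 − 1.03) = 1.61 km.

1.61 km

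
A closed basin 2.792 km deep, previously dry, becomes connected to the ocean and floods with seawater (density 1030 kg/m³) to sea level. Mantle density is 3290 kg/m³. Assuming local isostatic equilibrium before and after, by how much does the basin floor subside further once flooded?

After flooding the water column is d + s deep. Its weight must equal the weight of mantle displaced by the extra subsidence s: (d + s) ρ_w = s ρ_m.
s = d ρ_w / (ρ_m − ρ_w) = 2.792 km × 1030/(3290 − 1030) = 1.27 km.

1.27 km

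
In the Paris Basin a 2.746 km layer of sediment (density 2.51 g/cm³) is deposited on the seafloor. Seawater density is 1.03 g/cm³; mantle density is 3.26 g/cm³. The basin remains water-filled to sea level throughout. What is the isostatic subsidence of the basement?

1.82 km

Submarine loading: the sediment displaces seawater, and the subsidence is in turn flooded, so s (ρ_m − ρ_w) = t (ρ_sed − ρ_w).
s = 2.746 km × (2.51 − 1.03) / (3.26 − 1.03) = 1.82 km.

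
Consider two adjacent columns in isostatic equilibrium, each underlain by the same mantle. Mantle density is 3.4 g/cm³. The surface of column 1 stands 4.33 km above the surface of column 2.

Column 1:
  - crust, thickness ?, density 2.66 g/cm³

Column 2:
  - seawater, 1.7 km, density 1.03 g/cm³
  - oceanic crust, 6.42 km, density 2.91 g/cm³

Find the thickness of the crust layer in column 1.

29.6 km

Take the compensation level at the base of the deeper column (depth z_c below the surface of column 1) and equate Σ ρ_i t_i down to z_c; mantle fills any gap and the z_c terms cancel.
Column 1: x×2.66 + (z_c − 0 − x)×3.4
Column 2: 4.33×0 + 1.7×1.03 + 6.42×2.91 + (z_c − 4.33 − 8.12)×3.4
The z_c×3.4 term appears on both sides and cancels. Collect the known terms of each column as K = Σ(ρt)_known − 3.4 × (depth of known layers): K_1 = 0 − 3.4×0 = 0; K_2 = 20.4332 − 3.4×(4.33 + 8.12) = −21.8968.
Balance: K_1 − x×(3.4 − 2.66) = K_2, so x = (K_1 − K_2)/(3.4 − 2.66) = 21.8968/0.74 = 29.6 km.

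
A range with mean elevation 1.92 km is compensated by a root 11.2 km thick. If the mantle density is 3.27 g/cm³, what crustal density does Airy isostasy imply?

2.79 g/cm³

ρ_c h = (ρ_m − ρ_c) r → ρ_c (h + r) = ρ_m r → ρ_c = ρ_m r / (h + r).
ρ_c = 3.27 × 11.2 km / (1.92 km + 11.2 km) = 2.79 g/cm³.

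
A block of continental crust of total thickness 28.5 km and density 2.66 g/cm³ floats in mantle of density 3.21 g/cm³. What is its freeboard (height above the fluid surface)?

Floating equilibrium: submerged depth d = t ρ_obj/ρ_fluid = 28.5 km × 2.66/3.21 = 23.62 km.
Freeboard = t − d = 28.5 km − 23.62 km = 4.88 km.

4.88 km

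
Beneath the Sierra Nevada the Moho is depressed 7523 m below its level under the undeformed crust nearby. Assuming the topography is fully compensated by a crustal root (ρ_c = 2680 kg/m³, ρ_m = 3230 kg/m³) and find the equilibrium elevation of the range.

1540 m

In Airy isostatic equilibrium: ρ_c h = (ρ_m − ρ_c) r.
h = r (ρ_m − ρ_c) / ρ_c = 7523 m × (3230 − 2680) / 2680 = 1540 m.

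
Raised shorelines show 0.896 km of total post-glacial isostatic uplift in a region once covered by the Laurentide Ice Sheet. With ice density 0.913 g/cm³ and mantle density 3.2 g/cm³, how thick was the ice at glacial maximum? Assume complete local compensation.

3.14 km

u = t ρ_ice/ρ_m → t = u ρ_m/ρ_ice = 0.896 km × 3.2/0.913 = 3.14 km.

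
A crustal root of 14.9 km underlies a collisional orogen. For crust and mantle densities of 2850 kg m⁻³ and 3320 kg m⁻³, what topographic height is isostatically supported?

2.46 km

In Airy isostatic equilibrium: ρ_c h = (ρ_m − ρ_c) r.
h = r (ρ_m − ρ_c) / ρ_c = 14.9 km × (3320 − 2850) / 2850 = 2.46 km.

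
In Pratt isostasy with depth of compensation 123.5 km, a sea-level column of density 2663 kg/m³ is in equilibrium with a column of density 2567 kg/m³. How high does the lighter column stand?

4.62 km

ρ_ref D = ρ (D + h) → h = D (ρ_ref − ρ)/ρ.
h = 123.5 km × (2663 − 2567)/2567 = 4.62 km.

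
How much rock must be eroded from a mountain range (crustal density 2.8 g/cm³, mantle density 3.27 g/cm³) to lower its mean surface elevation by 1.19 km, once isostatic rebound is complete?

Net drop Δ = e − u = e − e ρ_c/ρ_m = e (ρ_m − ρ_c)/ρ_m.
e = Δ ρ_m/(ρ_m − ρ_c) = 1.19 km × 3.27/0.47 = 8.28 km.

8.28 km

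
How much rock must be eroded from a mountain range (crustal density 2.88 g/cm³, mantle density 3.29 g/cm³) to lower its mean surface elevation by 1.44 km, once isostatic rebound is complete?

11.6 km

Net drop Δ = e − u = e − e ρ_c/ρ_m = e (ρ_m − ρ_c)/ρ_m.
e = Δ ρ_m/(ρ_m − ρ_c) = 1.44 km × 3.29/0.41 = 11.6 km.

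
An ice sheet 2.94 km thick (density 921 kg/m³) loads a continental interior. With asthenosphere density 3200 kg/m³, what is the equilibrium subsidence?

In Airy isostatic equilibrium: the ice load ρ_ice t is balanced by mantle displaced below, ρ_m s.
s = t ρ_ice / ρ_m = 2.94 km × 921/3200 = 0.846 km.

0.846 km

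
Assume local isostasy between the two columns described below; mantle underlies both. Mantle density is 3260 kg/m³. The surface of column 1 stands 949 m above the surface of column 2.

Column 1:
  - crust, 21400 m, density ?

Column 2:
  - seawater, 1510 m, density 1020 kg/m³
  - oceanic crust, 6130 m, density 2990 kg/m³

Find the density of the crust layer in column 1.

Take the compensation level at the base of the deeper column (depth z_c below the surface of column 1) and equate Σ ρ_i t_i down to z_c; mantle fills any gap and the z_c terms cancel.
Column 1: 21400×ρ + (z_c − 21400)×3260
Column 2: 949×0 + 1510×1020 + 6130×2990 + (z_c − 949 − 7640)×3260
The z_c×3260 term appears on both sides and cancels. Collect the known terms of each column as K = Σ(ρt)_known − 3260 × (depth of known layers): K_1 = 0 − 3260×21400 = −69764000; K_2 = 19868900 − 3260×(949 + 7640) = −8131240.
Balance: K_1 + 21400×ρ = K_2, so ρ = (K_2 − K_1)/21400 = 61632800/21400 = 2880 kg/m³.

2880 kg/m³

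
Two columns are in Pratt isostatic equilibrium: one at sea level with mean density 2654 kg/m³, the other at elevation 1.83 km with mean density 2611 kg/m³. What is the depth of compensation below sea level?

111 km

ρ_ref D = ρ (D + h) → D (ρ_ref − ρ) = ρ h.
D = ρ h/(ρ_ref − ρ) = 2611 × 1.83 km/(2654 − 2611) = 111 km.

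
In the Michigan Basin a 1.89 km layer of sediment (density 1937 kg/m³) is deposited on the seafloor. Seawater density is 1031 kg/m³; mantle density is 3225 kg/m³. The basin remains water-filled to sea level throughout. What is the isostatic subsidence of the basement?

0.78 km

Submarine loading: the sediment displaces seawater, and the subsidence is in turn flooded, so s (ρ_m − ρ_w) = t (ρ_sed − ρ_w).
s = 1.89 km × (1937 − 1031) / (3225 − 1031) = 0.78 km.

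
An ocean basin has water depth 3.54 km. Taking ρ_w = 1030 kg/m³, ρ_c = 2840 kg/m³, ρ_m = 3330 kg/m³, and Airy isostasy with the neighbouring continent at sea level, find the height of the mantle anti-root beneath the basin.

13.1 km

Equating mass per unit area of the two columns: replacing crust with seawater at the top is compensated by replacing crust with mantle at the base: d (ρ_c − ρ_w) = a (ρ_m − ρ_c).
a = d (ρ_c − ρ_w)/(ρ_m − ρ_c) = 3.54 km × 1810/490 = 13.1 km.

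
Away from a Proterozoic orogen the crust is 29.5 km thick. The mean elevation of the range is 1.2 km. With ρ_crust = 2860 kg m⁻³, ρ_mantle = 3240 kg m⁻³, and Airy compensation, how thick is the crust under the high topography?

39.7 km

Root depth r = h ρ_c / (ρ_m − ρ_c) = 1.2 km × 2860 / 380 = 9.032 km.
Total thickness = T + h + r = 29.5 km + 1.2 km + 9.032 km = 39.7 km.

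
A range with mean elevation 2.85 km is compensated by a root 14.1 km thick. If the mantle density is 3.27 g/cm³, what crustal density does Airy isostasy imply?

2.72 g/cm³

ρ_c h = (ρ_m − ρ_c) r → ρ_c (h + r) = ρ_m r → ρ_c = ρ_m r / (h + r).
ρ_c = 3.27 × 14.1 km / (2.85 km + 14.1 km) = 2.72 g/cm³.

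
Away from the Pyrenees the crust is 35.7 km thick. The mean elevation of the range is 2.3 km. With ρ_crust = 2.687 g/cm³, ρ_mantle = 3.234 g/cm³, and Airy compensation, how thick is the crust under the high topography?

49.3 km

Root depth r = h ρ_c / (ρ_m − ρ_c) = 2.3 km × 2.687 / 0.547 = 11.3 km.
Total thickness = T + h + r = 35.7 km + 2.3 km + 11.3 km = 49.3 km.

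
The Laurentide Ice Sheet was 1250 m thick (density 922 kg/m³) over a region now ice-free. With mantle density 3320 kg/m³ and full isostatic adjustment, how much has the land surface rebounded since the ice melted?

347 m

Removing the load lets mantle flow back in; uplift u satisfies ρ_ice t = ρ_m u.
u = t ρ_ice/ρ_m = 1250 m × 922/3320 = 347 m.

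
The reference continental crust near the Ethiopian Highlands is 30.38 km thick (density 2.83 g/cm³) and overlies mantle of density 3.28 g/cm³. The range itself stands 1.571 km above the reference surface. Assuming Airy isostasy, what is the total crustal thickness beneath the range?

Root depth r = h ρ_c / (ρ_m − ρ_c) = 1.571 km × 2.83 / 0.45 = 9.88 km.
Total thickness = T + h + r = 30.38 km + 1.571 km + 9.88 km = 41.8 km.

41.8 km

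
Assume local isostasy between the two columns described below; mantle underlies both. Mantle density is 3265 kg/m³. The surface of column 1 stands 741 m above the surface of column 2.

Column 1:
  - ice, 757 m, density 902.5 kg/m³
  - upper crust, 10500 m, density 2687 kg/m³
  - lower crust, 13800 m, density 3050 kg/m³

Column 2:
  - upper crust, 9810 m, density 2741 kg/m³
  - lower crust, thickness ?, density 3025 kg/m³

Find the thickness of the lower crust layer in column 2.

Take the compensation level at the base of the deeper column (depth z_c below the surface of column 1) and equate Σ ρ_i t_i down to z_c; mantle fills any gap and the z_c terms cancel.
Column 1: 757×902.5 + 10500×2687 + 13800×3050 + (z_c − 25057)×3265
Column 2: 741×0 + 9810×2741 + x×3025 + (z_c − 741 − 9810 − x)×3265
The z_c×3265 term appears on both sides and cancels. Collect the known terms of each column as K = Σ(ρt)_known − 3265 × (depth of known layers): K_1 = 70986692.5 − 3265×25057 = −10824412.5; K_2 = 26889210 − 3265×(741 + 9810) = −7559805.
Balance: K_1 = K_2 − x×(3265 − 3025), so x = (K_2 − K_1)/(3265 − 3025) = 3264610/240 = 13600 m.

13600 m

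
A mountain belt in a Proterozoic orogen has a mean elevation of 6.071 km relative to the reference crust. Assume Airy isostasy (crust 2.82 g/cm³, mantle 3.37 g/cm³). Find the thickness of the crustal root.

31.1 km

By Archimedes' principle applied to the lithosphere: the weight of the topography is balanced by the buoyancy of the root, ρ_c h = (ρ_m − ρ_c) r.
r = h · ρ_c / (ρ_m − ρ_c) = 6.071 km × 2.82 / (3.37 − 2.82) = 31.1 km.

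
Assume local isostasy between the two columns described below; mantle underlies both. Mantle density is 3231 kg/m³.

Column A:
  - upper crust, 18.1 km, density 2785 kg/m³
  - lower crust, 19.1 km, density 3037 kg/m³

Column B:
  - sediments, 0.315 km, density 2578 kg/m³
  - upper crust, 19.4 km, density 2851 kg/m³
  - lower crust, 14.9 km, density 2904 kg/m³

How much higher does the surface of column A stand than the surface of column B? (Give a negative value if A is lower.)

For any compensation level in the mantle, the mantle terms cancel and isostasy reduces to e = (Σt_A − Σt_B) − (Σ(ρt)_A − Σ(ρt)_B) / ρ_m.
Σt_A = 37.2 km; Σt_B = 34.615 km; Σ(ρt)_A = 108415.2; Σ(ρt)_B = 99391.07 (in km·kg/m³).
e = (37.2 − 34.615) − (108415.2 − 99391.07) / 3231 = −0.208 km.

−0.208 km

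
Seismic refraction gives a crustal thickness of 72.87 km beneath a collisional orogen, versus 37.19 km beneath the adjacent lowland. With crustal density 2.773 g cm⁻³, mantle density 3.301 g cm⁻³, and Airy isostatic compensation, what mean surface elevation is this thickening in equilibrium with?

Excess crust Δ = 72.87 km − 37.19 km = 35.68 km, split between elevation h and root r with h + r = Δ.
Airy balance ρ_c h = (ρ_m − ρ_c) r gives r = h ρ_c/(ρ_m − ρ_c), so h (1 + ρ_c/(ρ_m − ρ_c)) = Δ, i.e. h = Δ (ρ_m − ρ_c)/ρ_m.
h = 35.68 km × 0.528/3.301 = 5.71 km.

5.71 km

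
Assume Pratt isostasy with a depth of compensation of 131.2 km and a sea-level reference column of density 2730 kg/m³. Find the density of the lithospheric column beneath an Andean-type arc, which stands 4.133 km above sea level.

2650 kg/m³

Pratt balance: ρ_ref D = ρ (D + h).
ρ = ρ_ref D/(D + h) = 2730 × 131.2 km/(131.2 km + 4.133 km) = 2650 kg/m³.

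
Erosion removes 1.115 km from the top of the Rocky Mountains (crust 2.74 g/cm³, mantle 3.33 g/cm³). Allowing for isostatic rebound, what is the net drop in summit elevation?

Rebound u = e ρ_c/ρ_m = 1.115 km × 2.74/3.33 = 0.9174 km.
Net surface drop = e − u = 1.115 km − 0.9174 km = e (ρ_m − ρ_c)/ρ_m = 0.198 km.

0.198 km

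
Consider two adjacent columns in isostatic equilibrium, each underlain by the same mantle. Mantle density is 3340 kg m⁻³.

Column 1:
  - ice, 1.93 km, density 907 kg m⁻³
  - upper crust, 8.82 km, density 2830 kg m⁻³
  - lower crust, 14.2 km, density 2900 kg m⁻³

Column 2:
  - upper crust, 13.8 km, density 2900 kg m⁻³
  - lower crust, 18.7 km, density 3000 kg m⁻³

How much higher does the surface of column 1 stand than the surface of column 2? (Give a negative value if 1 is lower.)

0.902 km

For any compensation level in the mantle, the mantle terms cancel and isostasy reduces to e = (Σt_1 − Σt_2) − (Σ(ρt)_1 − Σ(ρt)_2) / ρ_m.
Σt_1 = 24.95 km; Σt_2 = 32.5 km; Σ(ρt)_1 = 67891.11; Σ(ρt)_2 = 96120 (in km·kg m⁻³).
e = (24.95 − 32.5) − (67891.11 − 96120) / 3340 = 0.902 km.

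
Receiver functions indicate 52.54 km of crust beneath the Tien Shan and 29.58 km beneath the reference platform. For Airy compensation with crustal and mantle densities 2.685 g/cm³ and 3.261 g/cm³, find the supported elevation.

Excess crust Δ = 52.54 km − 29.58 km = 22.96 km, split between elevation h and root r with h + r = Δ.
Airy balance ρ_c h = (ρ_m − ρ_c) r gives r = h ρ_c/(ρ_m − ρ_c), so h (1 + ρ_c/(ρ_m − ρ_c)) = Δ, i.e. h = Δ (ρ_m − ρ_c)/ρ_m.
h = 22.96 km × 0.576/3.261 = 4.06 km.

4.06 km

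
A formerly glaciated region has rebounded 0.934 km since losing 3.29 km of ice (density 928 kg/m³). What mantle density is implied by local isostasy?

ρ_m = ρ_ice t / u = 928 × 3.29 km/0.934 km = 3270 kg/m³.

3270 kg/m³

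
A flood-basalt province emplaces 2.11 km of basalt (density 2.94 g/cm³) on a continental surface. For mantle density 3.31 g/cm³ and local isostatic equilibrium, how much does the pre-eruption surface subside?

Subaerial loading: s = t ρ_load / ρ_m.
s = 2.11 km × 2.94/3.31 = 1.87 km.

1.87 km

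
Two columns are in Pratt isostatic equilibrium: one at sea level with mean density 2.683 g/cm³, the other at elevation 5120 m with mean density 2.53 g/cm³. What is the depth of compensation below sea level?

ρ_ref D = ρ (D + h) → D (ρ_ref − ρ) = ρ h.
D = ρ h/(ρ_ref − ρ) = 2.53 × 5120 m/(2.683 − 2.53) = 84700 m.

84700 m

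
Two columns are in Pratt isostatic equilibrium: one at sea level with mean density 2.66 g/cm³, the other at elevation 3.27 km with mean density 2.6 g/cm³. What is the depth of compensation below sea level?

ρ_ref D = ρ (D + h) → D (ρ_ref − ρ) = ρ h.
D = ρ h/(ρ_ref − ρ) = 2.6 × 3.27 km/(2.66 − 2.6) = 142 km.

142 km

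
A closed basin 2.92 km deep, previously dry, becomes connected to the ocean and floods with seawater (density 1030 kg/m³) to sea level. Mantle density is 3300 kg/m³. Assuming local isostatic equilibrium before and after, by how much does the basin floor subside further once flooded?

After flooding the water column is d + s deep. Its weight must equal the weight of mantle displaced by the extra subsidence s: (d + s) ρ_w = s ρ_m.
s = d ρ_w / (ρ_m − ρ_w) = 2.92 km × 1030/(3300 − 1030) = 1.32 km.

1.32 km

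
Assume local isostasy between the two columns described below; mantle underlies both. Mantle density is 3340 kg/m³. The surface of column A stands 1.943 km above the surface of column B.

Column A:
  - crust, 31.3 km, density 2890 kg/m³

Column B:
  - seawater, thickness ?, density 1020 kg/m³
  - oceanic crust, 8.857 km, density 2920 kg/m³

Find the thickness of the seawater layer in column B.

Take the compensation level at the base of the deeper column (depth z_c below the surface of column A) and equate Σ ρ_i t_i down to z_c; mantle fills any gap and the z_c terms cancel.
Column A: 31.3×2890 + (z_c − 31.3)×3340
Column B: 1.943×0 + x×1020 + 8.857×2920 + (z_c − 1.943 − 8.857 − x)×3340
The z_c×3340 term appears on both sides and cancels. Collect the known terms of each column as K = Σ(ρt)_known − 3340 × (depth of known layers): K_A = 90457 − 3340×31.3 = −14085; K_B = 25862.44 − 3340×(1.943 + 8.857) = −10209.56.
Balance: K_A = K_B − x×(3340 − 1020), so x = (K_B − K_A)/(3340 − 1020) = 3875.44/2320 = 1.67 km.

1.67 km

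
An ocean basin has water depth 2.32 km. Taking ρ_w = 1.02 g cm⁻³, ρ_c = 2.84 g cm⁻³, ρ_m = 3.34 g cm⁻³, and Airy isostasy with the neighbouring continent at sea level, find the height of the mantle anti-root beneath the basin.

8.44 km

Balancing pressure at the compensation depth: replacing crust with seawater at the top is compensated by replacing crust with mantle at the base: d (ρ_c − ρ_w) = a (ρ_m − ρ_c).
a = d (ρ_c − ρ_w)/(ρ_m − ρ_c) = 2.32 km × 1.82/0.5 = 8.44 km.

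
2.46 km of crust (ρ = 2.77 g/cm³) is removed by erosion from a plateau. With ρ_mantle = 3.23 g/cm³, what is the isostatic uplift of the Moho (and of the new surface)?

2.11 km

Unloading: uplift u = e ρ_c/ρ_m = 2.46 km × 2.77/3.23 = 2.11 km.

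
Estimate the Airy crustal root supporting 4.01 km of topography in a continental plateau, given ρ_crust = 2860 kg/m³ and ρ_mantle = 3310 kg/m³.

25.5 km

In Airy isostatic equilibrium: the weight of the topography is balanced by the buoyancy of the root, ρ_c h = (ρ_m − ρ_c) r.
r = h · ρ_c / (ρ_m − ρ_c) = 4.01 km × 2860 / (3310 − 2860) = 25.5 km.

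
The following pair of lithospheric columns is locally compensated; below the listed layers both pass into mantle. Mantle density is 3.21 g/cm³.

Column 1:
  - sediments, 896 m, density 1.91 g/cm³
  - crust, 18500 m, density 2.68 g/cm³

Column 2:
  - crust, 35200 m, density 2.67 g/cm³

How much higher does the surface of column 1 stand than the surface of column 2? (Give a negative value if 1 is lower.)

−2500 m

For any compensation level in the mantle, the mantle terms cancel and isostasy reduces to e = (Σt_1 − Σt_2) − (Σ(ρt)_1 − Σ(ρt)_2) / ρ_m.
Σt_1 = 19396 m; Σt_2 = 35200 m; Σ(ρt)_1 = 51291.36; Σ(ρt)_2 = 93984 (in m·g/cm³).
e = (19396 − 35200) − (51291.36 − 93984) / 3.21 = −2500 m.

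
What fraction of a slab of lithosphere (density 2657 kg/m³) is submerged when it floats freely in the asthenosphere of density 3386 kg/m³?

Submerged fraction = ρ_obj/ρ_fluid = 2657/3386 = 0.785.

0.785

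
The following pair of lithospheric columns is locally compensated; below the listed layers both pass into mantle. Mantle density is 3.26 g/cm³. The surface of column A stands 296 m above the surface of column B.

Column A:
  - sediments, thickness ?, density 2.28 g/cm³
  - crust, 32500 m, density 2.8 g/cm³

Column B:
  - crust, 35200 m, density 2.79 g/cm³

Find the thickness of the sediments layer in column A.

2610 m

Take the compensation level at the base of the deeper column (depth z_c below the surface of column A) and equate Σ ρ_i t_i down to z_c; mantle fills any gap and the z_c terms cancel.
Column A: x×2.28 + 32500×2.8 + (z_c − 32500 − x)×3.26
Column B: 296×0 + 35200×2.79 + (z_c − 296 − 35200)×3.26
The z_c×3.26 term appears on both sides and cancels. Collect the known terms of each column as K = Σ(ρt)_known − 3.26 × (depth of known layers): K_A = 91000 − 3.26×32500 = −14950; K_B = 98208 − 3.26×(296 + 35200) = −17508.96.
Balance: K_A − x×(3.26 − 2.28) = K_B, so x = (K_A − K_B)/(3.26 − 2.28) = 2558.96/0.98 = 2610 m.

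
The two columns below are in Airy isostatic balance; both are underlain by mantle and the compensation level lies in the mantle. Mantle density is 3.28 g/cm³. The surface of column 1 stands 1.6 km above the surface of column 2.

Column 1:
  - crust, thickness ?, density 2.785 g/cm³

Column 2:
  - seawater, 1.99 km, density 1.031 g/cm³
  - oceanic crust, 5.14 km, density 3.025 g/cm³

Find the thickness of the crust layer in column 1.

22.3 km

Take the compensation level at the base of the deeper column (depth z_c below the surface of column 1) and equate Σ ρ_i t_i down to z_c; mantle fills any gap and the z_c terms cancel.
Column 1: x×2.785 + (z_c − 0 − x)×3.28
Column 2: 1.6×0 + 1.99×1.031 + 5.14×3.025 + (z_c − 1.6 − 7.13)×3.28
The z_c×3.28 term appears on both sides and cancels. Collect the known terms of each column as K = Σ(ρt)_known − 3.28 × (depth of known layers): K_1 = 0 − 3.28×0 = 0; K_2 = 17.60019 − 3.28×(1.6 + 7.13) = −11.03421.
Balance: K_1 − x×(3.28 − 2.785) = K_2, so x = (K_1 − K_2)/(3.28 − 2.785) = 11.0342/0.495 = 22.3 km.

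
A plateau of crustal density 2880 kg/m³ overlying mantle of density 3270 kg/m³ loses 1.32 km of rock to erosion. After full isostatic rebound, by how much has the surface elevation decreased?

Rebound u = e ρ_c/ρ_m = 1.32 km × 2880/3270 = 1.163 km.
Net surface drop = e − u = 1.32 km − 1.163 km = e (ρ_m − ρ_c)/ρ_m = 0.157 km.

0.157 km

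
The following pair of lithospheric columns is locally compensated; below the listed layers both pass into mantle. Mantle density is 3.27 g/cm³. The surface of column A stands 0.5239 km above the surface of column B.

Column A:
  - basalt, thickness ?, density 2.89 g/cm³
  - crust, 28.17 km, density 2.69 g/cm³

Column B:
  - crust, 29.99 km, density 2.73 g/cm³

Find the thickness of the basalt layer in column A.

Take the compensation level at the base of the deeper column (depth z_c below the surface of column A) and equate Σ ρ_i t_i down to z_c; mantle fills any gap and the z_c terms cancel.
Column A: x×2.89 + 28.17×2.69 + (z_c − 28.17 − x)×3.27
Column B: 0.5239×0 + 29.99×2.73 + (z_c − 0.5239 − 29.99)×3.27
The z_c×3.27 term appears on both sides and cancels. Collect the known terms of each column as K = Σ(ρt)_known − 3.27 × (depth of known layers): K_A = 75.7773 − 3.27×28.17 = −16.3386; K_B = 81.8727 − 3.27×(0.5239 + 29.99) = −17.907753.
Balance: K_A − x×(3.27 − 2.89) = K_B, so x = (K_A − K_B)/(3.27 − 2.89) = 1.56915/0.38 = 4.13 km.

4.13 km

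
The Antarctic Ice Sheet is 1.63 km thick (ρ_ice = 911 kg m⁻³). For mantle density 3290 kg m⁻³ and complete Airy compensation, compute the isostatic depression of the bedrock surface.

0.451 km

For local isostatic compensation: the ice load ρ_ice t is balanced by mantle displaced below, ρ_m s.
s = t ρ_ice / ρ_m = 1.63 km × 911/3290 = 0.451 km.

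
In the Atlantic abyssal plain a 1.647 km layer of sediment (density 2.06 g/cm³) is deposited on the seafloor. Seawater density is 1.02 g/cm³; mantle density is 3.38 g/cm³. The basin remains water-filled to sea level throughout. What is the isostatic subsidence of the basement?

0.726 km

Submarine loading: the sediment displaces seawater, and the subsidence is in turn flooded, so s (ρ_m − ρ_w) = t (ρ_sed − ρ_w).
s = 1.647 km × (2.06 − 1.02) / (3.38 − 1.02) = 0.726 km.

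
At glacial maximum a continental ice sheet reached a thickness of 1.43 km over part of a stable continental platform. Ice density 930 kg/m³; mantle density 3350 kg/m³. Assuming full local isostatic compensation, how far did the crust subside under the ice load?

0.397 km

For local isostatic compensation: the ice load ρ_ice t is balanced by mantle displaced below, ρ_m s.
s = t ρ_ice / ρ_m = 1.43 km × 930/3350 = 0.397 km.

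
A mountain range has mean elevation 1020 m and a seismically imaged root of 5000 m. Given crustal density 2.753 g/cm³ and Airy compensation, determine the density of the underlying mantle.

3.31 g/cm³

Airy balance: ρ_c h = (ρ_m − ρ_c) r → ρ_m = ρ_c (1 + h/r).
ρ_m = 2.753 × (1 + 1020 m/5000 m) = 3.31 g/cm³.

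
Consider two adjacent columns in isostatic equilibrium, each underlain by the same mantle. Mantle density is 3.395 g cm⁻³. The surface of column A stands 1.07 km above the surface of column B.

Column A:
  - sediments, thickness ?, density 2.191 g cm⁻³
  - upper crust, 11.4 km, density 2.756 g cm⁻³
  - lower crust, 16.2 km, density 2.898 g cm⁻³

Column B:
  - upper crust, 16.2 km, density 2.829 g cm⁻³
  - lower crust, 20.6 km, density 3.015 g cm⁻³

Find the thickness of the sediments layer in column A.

4.4 km

Take the compensation level at the base of the deeper column (depth z_c below the surface of column A) and equate Σ ρ_i t_i down to z_c; mantle fills any gap and the z_c terms cancel.
Column A: x×2.191 + 11.4×2.756 + 16.2×2.898 + (z_c − 27.6 − x)×3.395
Column B: 1.07×0 + 16.2×2.829 + 20.6×3.015 + (z_c − 1.07 − 36.8)×3.395
The z_c×3.395 term appears on both sides and cancels. Collect the known terms of each column as K = Σ(ρt)_known − 3.395 × (depth of known layers): K_A = 78.366 − 3.395×27.6 = −15.336; K_B = 107.9388 − 3.395×(1.07 + 36.8) = −20.62985.
Balance: K_A − x×(3.395 − 2.191) = K_B, so x = (K_A − K_B)/(3.395 − 2.191) = 5.29385/1.204 = 4.4 km.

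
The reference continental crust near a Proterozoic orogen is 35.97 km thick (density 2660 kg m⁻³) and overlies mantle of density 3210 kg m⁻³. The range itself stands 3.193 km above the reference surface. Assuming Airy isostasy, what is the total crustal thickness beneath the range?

Root depth r = h ρ_c / (ρ_m − ρ_c) = 3.193 km × 2660 / 550 = 15.44 km.
Total thickness = T + h + r = 35.97 km + 3.193 km + 15.44 km = 54.6 km.

54.6 km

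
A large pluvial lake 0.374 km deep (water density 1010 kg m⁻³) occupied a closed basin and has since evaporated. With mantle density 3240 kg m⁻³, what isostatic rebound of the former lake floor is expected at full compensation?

u = d ρ_w/ρ_m = 0.374 km × 1010/3240 = 0.117 km.

0.117 km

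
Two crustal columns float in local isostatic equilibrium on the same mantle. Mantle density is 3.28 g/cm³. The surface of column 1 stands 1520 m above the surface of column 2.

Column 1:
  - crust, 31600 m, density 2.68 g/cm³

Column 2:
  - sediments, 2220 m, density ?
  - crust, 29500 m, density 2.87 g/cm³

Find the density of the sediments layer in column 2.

Take the compensation level at the base of the deeper column (depth z_c below the surface of column 1) and equate Σ ρ_i t_i down to z_c; mantle fills any gap and the z_c terms cancel.
Column 1: 31600×2.68 + (z_c − 31600)×3.28
Column 2: 1520×0 + 2220×ρ + 29500×2.87 + (z_c − 1520 − 31720)×3.28
The z_c×3.28 term appears on both sides and cancels. Collect the known terms of each column as K = Σ(ρt)_known − 3.28 × (depth of known layers): K_1 = 84688 − 3.28×31600 = −18960; K_2 = 84665 − 3.28×(1520 + 31720) = −24362.2.
Balance: K_1 = K_2 + 2220×ρ, so ρ = (K_1 − K_2)/2220 = 5402.2/2220 = 2.43 g/cm³.

2.43 g/cm³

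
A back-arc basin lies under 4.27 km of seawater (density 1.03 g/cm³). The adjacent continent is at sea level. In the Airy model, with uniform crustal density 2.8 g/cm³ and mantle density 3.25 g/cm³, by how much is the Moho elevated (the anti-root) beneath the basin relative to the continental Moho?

Balancing pressure at the compensation depth: replacing crust with seawater at the top is compensated by replacing crust with mantle at the base: d (ρ_c − ρ_w) = a (ρ_m − ρ_c).
a = d (ρ_c − ρ_w)/(ρ_m − ρ_c) = 4.27 km × 1.77/0.45 = 16.8 km.

16.8 km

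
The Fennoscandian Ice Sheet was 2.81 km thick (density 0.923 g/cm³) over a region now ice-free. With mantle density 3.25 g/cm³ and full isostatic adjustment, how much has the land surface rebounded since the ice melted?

Removing the load lets mantle flow back in; uplift u satisfies ρ_ice t = ρ_m u.
u = t ρ_ice/ρ_m = 2.81 km × 0.923/3.25 = 0.798 km.

0.798 km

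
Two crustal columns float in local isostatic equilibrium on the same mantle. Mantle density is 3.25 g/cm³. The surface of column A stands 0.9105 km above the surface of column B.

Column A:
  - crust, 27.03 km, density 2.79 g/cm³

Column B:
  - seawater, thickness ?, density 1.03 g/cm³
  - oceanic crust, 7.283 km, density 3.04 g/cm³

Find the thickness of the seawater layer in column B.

Take the compensation level at the base of the deeper column (depth z_c below the surface of column A) and equate Σ ρ_i t_i down to z_c; mantle fills any gap and the z_c terms cancel.
Column A: 27.03×2.79 + (z_c − 27.03)×3.25
Column B: 0.9105×0 + x×1.03 + 7.283×3.04 + (z_c − 0.9105 − 7.283 − x)×3.25
The z_c×3.25 term appears on both sides and cancels. Collect the known terms of each column as K = Σ(ρt)_known − 3.25 × (depth of known layers): K_A = 75.4137 − 3.25×27.03 = −12.4338; K_B = 22.14032 − 3.25×(0.9105 + 7.283) = −4.488555.
Balance: K_A = K_B − x×(3.25 − 1.03), so x = (K_B − K_A)/(3.25 − 1.03) = 7.94524/2.22 = 3.58 km.

3.58 km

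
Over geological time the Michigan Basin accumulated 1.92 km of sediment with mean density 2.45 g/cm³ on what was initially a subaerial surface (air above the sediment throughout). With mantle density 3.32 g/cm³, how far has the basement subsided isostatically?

1.42 km

Subaerial load: s = t ρ_sed / ρ_m = 1.92 km × 2.45/3.32 = 1.42 km.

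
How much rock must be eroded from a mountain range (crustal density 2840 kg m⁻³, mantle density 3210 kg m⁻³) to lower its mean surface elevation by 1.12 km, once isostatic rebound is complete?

Net drop Δ = e − u = e − e ρ_c/ρ_m = e (ρ_m − ρ_c)/ρ_m.
e = Δ ρ_m/(ρ_m − ρ_c) = 1.12 km × 3210/370 = 9.72 km.

9.72 km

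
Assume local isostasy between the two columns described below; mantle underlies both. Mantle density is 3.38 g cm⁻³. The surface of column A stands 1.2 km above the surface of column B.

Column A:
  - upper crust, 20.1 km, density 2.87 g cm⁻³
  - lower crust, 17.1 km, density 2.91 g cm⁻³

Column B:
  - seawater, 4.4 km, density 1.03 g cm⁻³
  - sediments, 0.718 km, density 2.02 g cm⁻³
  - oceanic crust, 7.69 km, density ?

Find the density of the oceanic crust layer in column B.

3 g cm⁻³

Take the compensation level at the base of the deeper column (depth z_c below the surface of column A) and equate Σ ρ_i t_i down to z_c; mantle fills any gap and the z_c terms cancel.
Column A: 20.1×2.87 + 17.1×2.91 + (z_c − 37.2)×3.38
Column B: 1.2×0 + 4.4×1.03 + 0.718×2.02 + 7.69×ρ + (z_c − 1.2 − 12.808)×3.38
The z_c×3.38 term appears on both sides and cancels. Collect the known terms of each column as K = Σ(ρt)_known − 3.38 × (depth of known layers): K_A = 107.448 − 3.38×37.2 = −18.288; K_B = 5.98236 − 3.38×(1.2 + 12.808) = −41.36468.
Balance: K_A = K_B + 7.69×ρ, so ρ = (K_A − K_B)/7.69 = 23.0767/7.69 = 3 g cm⁻³.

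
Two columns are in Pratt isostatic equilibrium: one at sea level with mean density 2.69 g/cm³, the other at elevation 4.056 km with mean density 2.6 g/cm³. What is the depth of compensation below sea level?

117 km

ρ_ref D = ρ (D + h) → D (ρ_ref − ρ) = ρ h.
D = ρ h/(ρ_ref − ρ) = 2.6 × 4.056 km/(2.69 − 2.6) = 117 km.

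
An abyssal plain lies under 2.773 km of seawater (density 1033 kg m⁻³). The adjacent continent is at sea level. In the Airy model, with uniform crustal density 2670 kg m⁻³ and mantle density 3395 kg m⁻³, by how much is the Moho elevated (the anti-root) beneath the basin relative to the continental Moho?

Equating mass per unit area of the two columns: replacing crust with seawater at the top is compensated by replacing crust with mantle at the base: d (ρ_c − ρ_w) = a (ρ_m − ρ_c).
a = d (ρ_c − ρ_w)/(ρ_m − ρ_c) = 2.773 km × 1637/725 = 6.26 km.

6.26 km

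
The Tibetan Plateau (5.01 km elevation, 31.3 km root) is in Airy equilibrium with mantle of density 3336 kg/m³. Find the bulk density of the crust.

2880 kg/m³

ρ_c h = (ρ_m − ρ_c) r → ρ_c (h + r) = ρ_m r → ρ_c = ρ_m r / (h + r).
ρ_c = 3336 × 31.3 km / (5.01 km + 31.3 km) = 2880 kg/m³.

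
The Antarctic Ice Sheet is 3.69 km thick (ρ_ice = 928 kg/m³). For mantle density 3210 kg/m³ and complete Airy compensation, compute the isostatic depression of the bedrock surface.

1.07 km

In Airy isostatic equilibrium: the ice load ρ_ice t is balanced by mantle displaced below, ρ_m s.
s = t ρ_ice / ρ_m = 3.69 km × 928/3210 = 1.07 km.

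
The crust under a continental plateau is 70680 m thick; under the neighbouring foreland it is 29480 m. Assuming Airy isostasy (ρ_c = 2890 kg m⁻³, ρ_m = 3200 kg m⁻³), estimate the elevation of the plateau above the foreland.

Excess crust Δ = 70680 m − 29480 m = 41200 m, split between elevation h and root r with h + r = Δ.
Airy balance ρ_c h = (ρ_m − ρ_c) r gives r = h ρ_c/(ρ_m − ρ_c), so h (1 + ρ_c/(ρ_m − ρ_c)) = Δ, i.e. h = Δ (ρ_m − ρ_c)/ρ_m.
h = 41200 m × 310/3200 = 3990 m.

3990 m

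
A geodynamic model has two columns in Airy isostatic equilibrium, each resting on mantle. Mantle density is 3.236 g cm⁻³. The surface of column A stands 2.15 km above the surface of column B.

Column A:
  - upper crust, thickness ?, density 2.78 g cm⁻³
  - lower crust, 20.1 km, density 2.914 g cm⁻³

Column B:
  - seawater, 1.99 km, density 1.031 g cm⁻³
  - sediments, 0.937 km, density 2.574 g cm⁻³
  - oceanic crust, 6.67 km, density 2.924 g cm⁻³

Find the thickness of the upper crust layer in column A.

16.6 km

Take the compensation level at the base of the deeper column (depth z_c below the surface of column A) and equate Σ ρ_i t_i down to z_c; mantle fills any gap and the z_c terms cancel.
Column A: x×2.78 + 20.1×2.914 + (z_c − 20.1 − x)×3.236
Column B: 2.15×0 + 1.99×1.031 + 0.937×2.574 + 6.67×2.924 + (z_c − 2.15 − 9.597)×3.236
The z_c×3.236 term appears on both sides and cancels. Collect the known terms of each column as K = Σ(ρt)_known − 3.236 × (depth of known layers): K_A = 58.5714 − 3.236×20.1 = −6.4722; K_B = 23.966608 − 3.236×(2.15 + 9.597) = −14.046684.
Balance: K_A − x×(3.236 − 2.78) = K_B, so x = (K_A − K_B)/(3.236 − 2.78) = 7.57448/0.456 = 16.6 km.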